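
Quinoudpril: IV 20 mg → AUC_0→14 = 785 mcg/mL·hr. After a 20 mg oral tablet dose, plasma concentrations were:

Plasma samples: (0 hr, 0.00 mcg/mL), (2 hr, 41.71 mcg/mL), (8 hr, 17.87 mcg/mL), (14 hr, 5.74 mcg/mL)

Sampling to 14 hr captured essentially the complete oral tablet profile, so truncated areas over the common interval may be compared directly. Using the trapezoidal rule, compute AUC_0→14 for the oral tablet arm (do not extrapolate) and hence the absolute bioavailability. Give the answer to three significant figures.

F = 0.371

Trapezoidal AUC_0→14 (oral tablet):
  [0→2]: (0.00+41.71)/2 × 2 = 41.71
  [2→8]: (41.71+17.87)/2 × 6 = 178.74
  [8→14]: (17.87+5.74)/2 × 6 = 70.83
  Sum = 291.28 mcg/mL·hr
F = (AUC_ev/D_ev)/(AUC_iv/D_iv) = (291.28/20)/(785/20) = 14.564/39.25 = 0.3711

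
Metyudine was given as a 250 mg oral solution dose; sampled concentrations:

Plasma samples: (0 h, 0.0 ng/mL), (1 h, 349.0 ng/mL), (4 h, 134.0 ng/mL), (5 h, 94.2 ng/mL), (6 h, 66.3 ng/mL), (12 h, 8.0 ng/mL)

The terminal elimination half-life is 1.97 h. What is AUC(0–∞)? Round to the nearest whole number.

AUC = 1339 ng/mL·h

Trapezoidal AUC_0→12:
  [0→1]: (0.0+349.0)/2 × 1 = 174.5
  [1→4]: (349.0+134.0)/2 × 3 = 724.5
  [4→5]: (134.0+94.2)/2 × 1 = 114.1
  [5→6]: (94.2+66.3)/2 × 1 = 80.25
  [6→12]: (66.3+8.0)/2 × 6 = 222.9
  Sum = 1316.25 ng/mL·h
k_e = ln2 / t½ = 0.693147 / 1.97 = 0.3519 h^-1
Extrapolated tail: C_last / k_e = 8.0 / 0.3519 = 22.734
AUC_0→∞ = 1316.25 + 22.734 = 1338.984 ng/mL·h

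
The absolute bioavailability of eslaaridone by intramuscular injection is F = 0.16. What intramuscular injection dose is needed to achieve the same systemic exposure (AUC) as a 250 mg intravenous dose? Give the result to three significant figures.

D_intramuscular = 1560 mg

For equal systemic exposure: F × D_ev = D_iv
D_ev = D_iv / F = 250 / 0.16 = 1562.5 mg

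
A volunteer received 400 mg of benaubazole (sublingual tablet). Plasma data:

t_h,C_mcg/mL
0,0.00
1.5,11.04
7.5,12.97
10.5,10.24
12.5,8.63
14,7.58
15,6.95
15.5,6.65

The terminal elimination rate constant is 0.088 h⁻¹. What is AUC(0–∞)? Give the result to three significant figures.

AUC = 232 mcg/mL·h

Trapezoidal AUC_0→15.5:
  [0→1.5]: (0.00+11.04)/2 × 1.5 = 8.28
  [1.5→7.5]: (11.04+12.97)/2 × 6 = 72.03
  [7.5→10.5]: (12.97+10.24)/2 × 3 = 34.815
  [10.5→12.5]: (10.24+8.63)/2 × 2 = 18.87
  [12.5→14]: (8.63+7.58)/2 × 1.5 = 12.1575
  [14→15]: (7.58+6.95)/2 × 1 = 7.265
  [15→15.5]: (6.95+6.65)/2 × 0.5 = 3.4
  Sum = 156.8175 mcg/mL·h
Extrapolated tail: C_last / k_e = 6.65 / 0.088 = 75.568
AUC_0→∞ = 156.8175 + 75.568 = 232.3855 mcg/mL·h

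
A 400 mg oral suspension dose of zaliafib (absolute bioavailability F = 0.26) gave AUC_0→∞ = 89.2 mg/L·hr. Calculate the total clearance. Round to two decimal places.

CL = F × Dose / AUC_0→∞
   = 0.26 × 400 / 89.2 = 1.16592 L/hr

CL = 1.17 L/hr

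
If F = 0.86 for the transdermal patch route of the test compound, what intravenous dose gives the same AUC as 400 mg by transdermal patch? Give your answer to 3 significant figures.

Systemic exposure from an extravascular dose = F × D_ev, so the equivalent IV dose is F × D_ev.
D_iv = F × D_ev = 0.86 × 400 = 344 mg

D_iv = 344 mg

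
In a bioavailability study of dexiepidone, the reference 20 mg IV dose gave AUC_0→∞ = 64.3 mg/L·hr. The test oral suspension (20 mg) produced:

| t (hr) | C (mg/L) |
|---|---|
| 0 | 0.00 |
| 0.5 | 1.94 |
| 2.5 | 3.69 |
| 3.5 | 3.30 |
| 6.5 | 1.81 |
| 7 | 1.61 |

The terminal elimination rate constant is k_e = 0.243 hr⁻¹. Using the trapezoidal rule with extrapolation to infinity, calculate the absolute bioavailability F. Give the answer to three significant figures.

F = 0.385

Trapezoidal AUC_0→7 (oral suspension):
  [0→0.5]: (0.00+1.94)/2 × 0.5 = 0.485
  [0.5→2.5]: (1.94+3.69)/2 × 2 = 5.63
  [2.5→3.5]: (3.69+3.30)/2 × 1 = 3.495
  [3.5→6.5]: (3.30+1.81)/2 × 3 = 7.665
  [6.5→7]: (1.81+1.61)/2 × 0.5 = 0.855
  Sum = 18.13 mg/L·hr
Tail: C_last/k_e = 1.61/0.243 = 6.626
AUC_0→∞ (oral suspension) = 18.13 + 6.626 = 24.756 mg/L·hr
F = (AUC_ev/D_ev)/(AUC_iv/D_iv) = (24.756/20)/(64.3/20) = 1.2378/3.215 = 0.3850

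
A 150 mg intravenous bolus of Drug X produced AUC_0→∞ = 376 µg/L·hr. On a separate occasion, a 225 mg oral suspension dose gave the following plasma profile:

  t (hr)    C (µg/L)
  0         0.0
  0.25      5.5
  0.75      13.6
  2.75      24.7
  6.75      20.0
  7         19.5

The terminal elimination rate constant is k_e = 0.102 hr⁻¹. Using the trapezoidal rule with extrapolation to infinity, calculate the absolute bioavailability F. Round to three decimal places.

Trapezoidal AUC_0→7 (oral suspension):
  [0→0.25]: (0.0+5.5)/2 × 0.25 = 0.6875
  [0.25→0.75]: (5.5+13.6)/2 × 0.5 = 4.775
  [0.75→2.75]: (13.6+24.7)/2 × 2 = 38.3
  [2.75→6.75]: (24.7+20.0)/2 × 4 = 89.4
  [6.75→7]: (20.0+19.5)/2 × 0.25 = 4.9375
  Sum = 138.1 µg/L·hr
Tail: C_last/k_e = 19.5/0.102 = 191.176
AUC_0→∞ (oral suspension) = 138.1 + 191.176 = 329.276 µg/L·hr
F = (AUC_ev/D_ev)/(AUC_iv/D_iv) = (329.276/225)/(376/150) = 1.46345/2.50667 = 0.5838

F = 0.584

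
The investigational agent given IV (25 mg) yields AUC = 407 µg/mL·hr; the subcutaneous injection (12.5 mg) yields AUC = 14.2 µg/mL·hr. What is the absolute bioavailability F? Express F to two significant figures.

F = 0.070

F = (AUC_ev / D_ev) / (AUC_iv / D_iv)
  = (14.2/12.5) / (407/25)
  = 1.136 / 16.28 = 0.0698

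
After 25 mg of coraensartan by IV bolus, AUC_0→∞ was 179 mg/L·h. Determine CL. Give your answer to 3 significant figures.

CL = Dose_iv / AUC_0→∞
   = 25 / 179 = 0.139665 L/h

CL = 0.140 L/h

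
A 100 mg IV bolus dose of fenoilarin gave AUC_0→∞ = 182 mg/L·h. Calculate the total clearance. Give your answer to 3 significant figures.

CL = 0.549 L/h

CL = Dose_iv / AUC_0→∞
   = 100 / 182 = 0.549451 L/h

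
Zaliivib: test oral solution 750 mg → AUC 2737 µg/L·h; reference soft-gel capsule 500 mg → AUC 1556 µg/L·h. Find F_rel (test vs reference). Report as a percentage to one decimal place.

F_rel = 117.3%

F_rel = (AUC_test/D_test) / (AUC_ref/D_ref)
      = (2737/750) / (1556/500)
      = 3.64933 / 3.112 = 1.1727 = 117.27%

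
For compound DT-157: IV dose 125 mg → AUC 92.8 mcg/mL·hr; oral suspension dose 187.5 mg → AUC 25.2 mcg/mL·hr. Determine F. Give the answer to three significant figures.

F = 0.181

F = (AUC_ev / D_ev) / (AUC_iv / D_iv)
  = (25.2/187.5) / (92.8/125)
  = 0.1344 / 0.7424 = 0.1810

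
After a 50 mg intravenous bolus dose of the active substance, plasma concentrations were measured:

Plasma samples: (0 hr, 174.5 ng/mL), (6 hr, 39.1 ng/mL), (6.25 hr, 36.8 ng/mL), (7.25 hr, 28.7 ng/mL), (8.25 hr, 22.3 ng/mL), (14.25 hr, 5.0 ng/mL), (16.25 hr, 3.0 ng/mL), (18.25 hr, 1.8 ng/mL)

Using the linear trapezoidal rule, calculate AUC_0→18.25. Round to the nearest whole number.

Trapezoidal AUC_0→18.25:
  [0→6]: (174.5+39.1)/2 × 6 = 640.8
  [6→6.25]: (39.1+36.8)/2 × 0.25 = 9.4875
  [6.25→7.25]: (36.8+28.7)/2 × 1 = 32.75
  [7.25→8.25]: (28.7+22.3)/2 × 1 = 25.5
  [8.25→14.25]: (22.3+5.0)/2 × 6 = 81.9
  [14.25→16.25]: (5.0+3.0)/2 × 2 = 8.0
  [16.25→18.25]: (3.0+1.8)/2 × 2 = 4.8
  Sum = 803.2375 ng/mL·hr

AUC = 803 ng/mL·hr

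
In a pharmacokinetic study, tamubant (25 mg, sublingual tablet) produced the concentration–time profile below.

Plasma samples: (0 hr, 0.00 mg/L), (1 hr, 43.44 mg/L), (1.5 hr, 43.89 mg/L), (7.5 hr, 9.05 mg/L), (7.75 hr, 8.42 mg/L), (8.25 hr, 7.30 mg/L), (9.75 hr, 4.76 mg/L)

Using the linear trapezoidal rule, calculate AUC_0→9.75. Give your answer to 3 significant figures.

Trapezoidal AUC_0→9.75:
  [0→1]: (0.00+43.44)/2 × 1 = 21.72
  [1→1.5]: (43.44+43.89)/2 × 0.5 = 21.8325
  [1.5→7.5]: (43.89+9.05)/2 × 6 = 158.82
  [7.5→7.75]: (9.05+8.42)/2 × 0.25 = 2.18375
  [7.75→8.25]: (8.42+7.30)/2 × 0.5 = 3.93
  [8.25→9.75]: (7.30+4.76)/2 × 1.5 = 9.045
  Sum = 217.53125 mg/L·hr

AUC = 218 mg/L·hr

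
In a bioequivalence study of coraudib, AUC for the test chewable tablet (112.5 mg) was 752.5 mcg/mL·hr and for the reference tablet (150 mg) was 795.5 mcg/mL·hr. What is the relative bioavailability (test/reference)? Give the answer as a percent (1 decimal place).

F_rel = 126.1%

F_rel = (AUC_test/D_test) / (AUC_ref/D_ref)
      = (752.5/112.5) / (795.5/150)
      = 6.68889 / 5.30333 = 1.2613 = 126.13%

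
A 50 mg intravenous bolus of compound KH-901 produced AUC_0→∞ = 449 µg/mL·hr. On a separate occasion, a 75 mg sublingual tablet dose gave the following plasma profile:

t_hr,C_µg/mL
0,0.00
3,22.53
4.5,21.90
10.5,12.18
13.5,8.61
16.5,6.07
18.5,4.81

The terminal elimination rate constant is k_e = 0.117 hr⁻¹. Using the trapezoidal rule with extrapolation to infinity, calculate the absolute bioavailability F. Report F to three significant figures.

F = 0.408

Trapezoidal AUC_0→18.5 (sublingual tablet):
  [0→3]: (0.00+22.53)/2 × 3 = 33.795
  [3→4.5]: (22.53+21.90)/2 × 1.5 = 33.3225
  [4.5→10.5]: (21.90+12.18)/2 × 6 = 102.24
  [10.5→13.5]: (12.18+8.61)/2 × 3 = 31.185
  [13.5→16.5]: (8.61+6.07)/2 × 3 = 22.02
  [16.5→18.5]: (6.07+4.81)/2 × 2 = 10.88
  Sum = 233.4425 µg/mL·hr
Tail: C_last/k_e = 4.81/0.117 = 41.111
AUC_0→∞ (sublingual tablet) = 233.4425 + 41.111 = 274.5535 µg/mL·hr
F = (AUC_ev/D_ev)/(AUC_iv/D_iv) = (274.5535/75)/(449/50) = 3.66071/8.98 = 0.4077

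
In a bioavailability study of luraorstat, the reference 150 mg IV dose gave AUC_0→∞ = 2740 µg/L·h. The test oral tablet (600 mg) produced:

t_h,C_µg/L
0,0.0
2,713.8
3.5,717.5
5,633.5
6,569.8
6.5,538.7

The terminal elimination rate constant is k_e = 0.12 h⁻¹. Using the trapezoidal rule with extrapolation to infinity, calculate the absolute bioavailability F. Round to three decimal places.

Trapezoidal AUC_0→6.5 (oral tablet):
  [0→2]: (0.0+713.8)/2 × 2 = 713.8
  [2→3.5]: (713.8+717.5)/2 × 1.5 = 1073.475
  [3.5→5]: (717.5+633.5)/2 × 1.5 = 1013.25
  [5→6]: (633.5+569.8)/2 × 1 = 601.65
  [6→6.5]: (569.8+538.7)/2 × 0.5 = 277.125
  Sum = 3679.3 µg/L·h
Tail: C_last/k_e = 538.7/0.12 = 4489.167
AUC_0→∞ (oral tablet) = 3679.3 + 4489.167 = 8168.467 µg/L·h
F = (AUC_ev/D_ev)/(AUC_iv/D_iv) = (8168.467/600)/(2740/150) = 13.6141/18.2667 = 0.7453

F = 0.745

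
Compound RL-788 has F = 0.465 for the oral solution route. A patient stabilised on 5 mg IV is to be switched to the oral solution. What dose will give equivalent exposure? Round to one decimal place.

D_oral = 10.8 mg

For equal systemic exposure: F × D_ev = D_iv
D_ev = D_iv / F = 5 / 0.465 = 10.7527 mg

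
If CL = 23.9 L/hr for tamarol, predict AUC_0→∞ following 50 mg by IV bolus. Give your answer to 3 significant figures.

AUC_0→∞ = Dose_iv / CL
        = 50 / 23.9 = 2.09205 mg/L·hr

AUC = 2.09 mg/L·hr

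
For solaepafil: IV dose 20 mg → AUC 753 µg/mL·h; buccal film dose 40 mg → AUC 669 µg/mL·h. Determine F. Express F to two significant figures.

F = (AUC_ev / D_ev) / (AUC_iv / D_iv)
  = (669/40) / (753/20)
  = 16.725 / 37.65 = 0.4442

F = 0.44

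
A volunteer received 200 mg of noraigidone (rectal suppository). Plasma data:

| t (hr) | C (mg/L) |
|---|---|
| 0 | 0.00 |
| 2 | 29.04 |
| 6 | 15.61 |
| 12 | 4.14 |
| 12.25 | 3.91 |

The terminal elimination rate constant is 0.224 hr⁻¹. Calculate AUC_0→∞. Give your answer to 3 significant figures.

Trapezoidal AUC_0→12.25:
  [0→2]: (0.00+29.04)/2 × 2 = 29.04
  [2→6]: (29.04+15.61)/2 × 4 = 89.3
  [6→12]: (15.61+4.14)/2 × 6 = 59.25
  [12→12.25]: (4.14+3.91)/2 × 0.25 = 1.00625
  Sum = 178.59625 mg/L·hr
Extrapolated tail: C_last / k_e = 3.91 / 0.224 = 17.455
AUC_0→∞ = 178.59625 + 17.455 = 196.05125 mg/L·hr

AUC = 196 mg/L·hr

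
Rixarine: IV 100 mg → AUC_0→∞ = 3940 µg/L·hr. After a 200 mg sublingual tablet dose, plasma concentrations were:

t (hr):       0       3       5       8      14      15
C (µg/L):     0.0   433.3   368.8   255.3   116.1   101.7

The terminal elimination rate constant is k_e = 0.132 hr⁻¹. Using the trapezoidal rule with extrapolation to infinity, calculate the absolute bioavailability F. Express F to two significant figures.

Trapezoidal AUC_0→15 (sublingual tablet):
  [0→3]: (0.0+433.3)/2 × 3 = 649.95
  [3→5]: (433.3+368.8)/2 × 2 = 802.1
  [5→8]: (368.8+255.3)/2 × 3 = 936.15
  [8→14]: (255.3+116.1)/2 × 6 = 1114.2
  [14→15]: (116.1+101.7)/2 × 1 = 108.9
  Sum = 3611.3 µg/L·hr
Tail: C_last/k_e = 101.7/0.132 = 770.455
AUC_0→∞ (sublingual tablet) = 3611.3 + 770.455 = 4381.755 µg/L·hr
F = (AUC_ev/D_ev)/(AUC_iv/D_iv) = (4381.755/200)/(3940/100) = 21.908775/39.4 = 0.5561

F = 0.56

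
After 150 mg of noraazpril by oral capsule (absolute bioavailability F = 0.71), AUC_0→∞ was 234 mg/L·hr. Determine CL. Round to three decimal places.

CL = F × Dose / AUC_0→∞
   = 0.71 × 150 / 234 = 0.455128 L/hr

CL = 0.455 L/hr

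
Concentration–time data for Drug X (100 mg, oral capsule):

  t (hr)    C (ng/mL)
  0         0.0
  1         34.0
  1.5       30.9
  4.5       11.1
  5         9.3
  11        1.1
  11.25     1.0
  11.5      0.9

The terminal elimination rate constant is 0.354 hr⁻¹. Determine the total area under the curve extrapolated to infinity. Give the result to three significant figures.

Trapezoidal AUC_0→11.5:
  [0→1]: (0.0+34.0)/2 × 1 = 17.0
  [1→1.5]: (34.0+30.9)/2 × 0.5 = 16.225
  [1.5→4.5]: (30.9+11.1)/2 × 3 = 63.0
  [4.5→5]: (11.1+9.3)/2 × 0.5 = 5.1
  [5→11]: (9.3+1.1)/2 × 6 = 31.2
  [11→11.25]: (1.1+1.0)/2 × 0.25 = 0.2625
  [11.25→11.5]: (1.0+0.9)/2 × 0.25 = 0.2375
  Sum = 133.025 ng/mL·hr
Extrapolated tail: C_last / k_e = 0.9 / 0.354 = 2.542
AUC_0→∞ = 133.025 + 2.542 = 135.567 ng/mL·hr

AUC = 136 ng/mL·hr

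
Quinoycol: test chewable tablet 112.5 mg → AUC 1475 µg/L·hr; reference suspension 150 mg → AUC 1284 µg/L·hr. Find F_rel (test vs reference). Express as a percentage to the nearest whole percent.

F_rel = 153%

F_rel = (AUC_test/D_test) / (AUC_ref/D_ref)
      = (1475/112.5) / (1284/150)
      = 13.1111 / 8.56 = 1.5317 = 153.17%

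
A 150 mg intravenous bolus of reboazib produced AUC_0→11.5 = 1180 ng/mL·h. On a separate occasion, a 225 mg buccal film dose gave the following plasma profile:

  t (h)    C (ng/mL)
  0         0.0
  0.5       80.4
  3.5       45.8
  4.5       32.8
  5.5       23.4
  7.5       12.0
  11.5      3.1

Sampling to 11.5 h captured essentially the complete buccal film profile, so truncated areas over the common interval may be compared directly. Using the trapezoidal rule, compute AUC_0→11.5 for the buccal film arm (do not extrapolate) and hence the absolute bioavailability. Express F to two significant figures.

F = 0.19

Trapezoidal AUC_0→11.5 (buccal film):
  [0→0.5]: (0.0+80.4)/2 × 0.5 = 20.1
  [0.5→3.5]: (80.4+45.8)/2 × 3 = 189.3
  [3.5→4.5]: (45.8+32.8)/2 × 1 = 39.3
  [4.5→5.5]: (32.8+23.4)/2 × 1 = 28.1
  [5.5→7.5]: (23.4+12.0)/2 × 2 = 35.4
  [7.5→11.5]: (12.0+3.1)/2 × 4 = 30.2
  Sum = 342.4 ng/mL·h
F = (AUC_ev/D_ev)/(AUC_iv/D_iv) = (342.4/225)/(1180/150) = 1.52178/7.86667 = 0.1934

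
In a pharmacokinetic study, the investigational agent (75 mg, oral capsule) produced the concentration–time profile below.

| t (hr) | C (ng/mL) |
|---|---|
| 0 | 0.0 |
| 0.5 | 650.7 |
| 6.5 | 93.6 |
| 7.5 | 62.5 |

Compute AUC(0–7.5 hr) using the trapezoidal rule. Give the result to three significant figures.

AUC = 2470 ng/mL·hr

Trapezoidal AUC_0→7.5:
  [0→0.5]: (0.0+650.7)/2 × 0.5 = 162.675
  [0.5→6.5]: (650.7+93.6)/2 × 6 = 2232.9
  [6.5→7.5]: (93.6+62.5)/2 × 1 = 78.05
  Sum = 2473.625 ng/mL·hr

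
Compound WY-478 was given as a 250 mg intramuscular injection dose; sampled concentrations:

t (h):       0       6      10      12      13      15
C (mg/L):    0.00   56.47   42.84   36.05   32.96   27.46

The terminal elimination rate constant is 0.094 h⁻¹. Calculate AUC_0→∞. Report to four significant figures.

Trapezoidal AUC_0→15:
  [0→6]: (0.00+56.47)/2 × 6 = 169.41
  [6→10]: (56.47+42.84)/2 × 4 = 198.62
  [10→12]: (42.84+36.05)/2 × 2 = 78.89
  [12→13]: (36.05+32.96)/2 × 1 = 34.505
  [13→15]: (32.96+27.46)/2 × 2 = 60.42
  Sum = 541.845 mg/L·h
Extrapolated tail: C_last / k_e = 27.46 / 0.094 = 292.128
AUC_0→∞ = 541.845 + 292.128 = 833.973 mg/L·h

AUC = 834.0 mg/L·h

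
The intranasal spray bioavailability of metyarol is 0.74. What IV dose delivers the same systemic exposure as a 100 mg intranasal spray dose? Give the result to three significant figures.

D_iv = 74.0 mg

Systemic exposure from an extravascular dose = F × D_ev, so the equivalent IV dose is F × D_ev.
D_iv = F × D_ev = 0.74 × 100 = 74 mg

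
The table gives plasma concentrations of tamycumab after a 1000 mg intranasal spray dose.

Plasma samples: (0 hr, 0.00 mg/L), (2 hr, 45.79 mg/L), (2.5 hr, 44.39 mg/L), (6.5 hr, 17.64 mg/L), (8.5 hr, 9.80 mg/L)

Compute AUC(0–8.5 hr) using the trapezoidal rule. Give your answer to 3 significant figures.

Trapezoidal AUC_0→8.5:
  [0→2]: (0.00+45.79)/2 × 2 = 45.79
  [2→2.5]: (45.79+44.39)/2 × 0.5 = 22.545
  [2.5→6.5]: (44.39+17.64)/2 × 4 = 124.06
  [6.5→8.5]: (17.64+9.80)/2 × 2 = 27.44
  Sum = 219.835 mg/L·hr

AUC = 220 mg/L·hr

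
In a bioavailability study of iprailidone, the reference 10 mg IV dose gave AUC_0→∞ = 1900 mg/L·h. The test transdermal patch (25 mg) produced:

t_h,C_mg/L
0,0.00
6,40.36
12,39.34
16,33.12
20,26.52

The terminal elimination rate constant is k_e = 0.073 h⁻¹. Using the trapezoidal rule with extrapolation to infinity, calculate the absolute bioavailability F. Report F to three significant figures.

F = 0.208

Trapezoidal AUC_0→20 (transdermal patch):
  [0→6]: (0.00+40.36)/2 × 6 = 121.08
  [6→12]: (40.36+39.34)/2 × 6 = 239.1
  [12→16]: (39.34+33.12)/2 × 4 = 144.92
  [16→20]: (33.12+26.52)/2 × 4 = 119.28
  Sum = 624.38 mg/L·h
Tail: C_last/k_e = 26.52/0.073 = 363.288
AUC_0→∞ (transdermal patch) = 624.38 + 363.288 = 987.668 mg/L·h
F = (AUC_ev/D_ev)/(AUC_iv/D_iv) = (987.668/25)/(1900/10) = 39.50672/190 = 0.2079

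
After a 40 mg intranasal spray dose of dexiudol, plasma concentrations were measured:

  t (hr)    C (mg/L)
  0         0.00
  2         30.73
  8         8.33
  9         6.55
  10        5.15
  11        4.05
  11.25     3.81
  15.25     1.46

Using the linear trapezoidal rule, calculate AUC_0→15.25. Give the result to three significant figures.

Trapezoidal AUC_0→15.25:
  [0→2]: (0.00+30.73)/2 × 2 = 30.73
  [2→8]: (30.73+8.33)/2 × 6 = 117.18
  [8→9]: (8.33+6.55)/2 × 1 = 7.44
  [9→10]: (6.55+5.15)/2 × 1 = 5.85
  [10→11]: (5.15+4.05)/2 × 1 = 4.6
  [11→11.25]: (4.05+3.81)/2 × 0.25 = 0.9825
  [11.25→15.25]: (3.81+1.46)/2 × 4 = 10.54
  Sum = 177.3225 mg/L·hr

AUC = 177 mg/L·hr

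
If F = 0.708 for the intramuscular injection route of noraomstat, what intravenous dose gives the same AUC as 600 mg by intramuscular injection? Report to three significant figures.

D_iv = 425 mg

Systemic exposure from an extravascular dose = F × D_ev, so the equivalent IV dose is F × D_ev.
D_iv = F × D_ev = 0.708 × 600 = 424.8 mg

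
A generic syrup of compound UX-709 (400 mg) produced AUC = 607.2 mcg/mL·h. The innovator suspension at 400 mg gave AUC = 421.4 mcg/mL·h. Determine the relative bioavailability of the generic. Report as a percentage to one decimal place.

F_rel = (AUC_test/D_test) / (AUC_ref/D_ref)
      = (607.2/400) / (421.4/400)
      = 1.518 / 1.0535 = 1.4409 = 144.09%

F_rel = 144.1%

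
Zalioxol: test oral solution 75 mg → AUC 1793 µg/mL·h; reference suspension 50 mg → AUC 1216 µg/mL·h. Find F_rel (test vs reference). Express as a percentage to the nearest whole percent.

F_rel = 98%

F_rel = (AUC_test/D_test) / (AUC_ref/D_ref)
      = (1793/75) / (1216/50)
      = 23.9067 / 24.32 = 0.9830 = 98.30%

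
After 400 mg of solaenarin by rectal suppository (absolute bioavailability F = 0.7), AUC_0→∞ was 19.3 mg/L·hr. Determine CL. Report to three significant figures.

CL = 14.5 L/hr

CL = F × Dose / AUC_0→∞
   = 0.7 × 400 / 19.3 = 14.5078 L/hr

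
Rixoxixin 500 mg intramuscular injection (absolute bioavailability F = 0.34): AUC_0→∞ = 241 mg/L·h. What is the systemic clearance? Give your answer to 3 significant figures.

CL = 0.705 L/h

CL = F × Dose / AUC_0→∞
   = 0.34 × 500 / 241 = 0.705394 L/h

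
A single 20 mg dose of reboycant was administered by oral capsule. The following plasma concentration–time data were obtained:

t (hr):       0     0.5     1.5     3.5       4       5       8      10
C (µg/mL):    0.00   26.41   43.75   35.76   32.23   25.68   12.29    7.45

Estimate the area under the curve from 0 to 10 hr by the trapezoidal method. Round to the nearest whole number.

AUC = 244 µg/mL·hr

Trapezoidal AUC_0→10:
  [0→0.5]: (0.00+26.41)/2 × 0.5 = 6.6025
  [0.5→1.5]: (26.41+43.75)/2 × 1 = 35.08
  [1.5→3.5]: (43.75+35.76)/2 × 2 = 79.51
  [3.5→4]: (35.76+32.23)/2 × 0.5 = 16.9975
  [4→5]: (32.23+25.68)/2 × 1 = 28.955
  [5→8]: (25.68+12.29)/2 × 3 = 56.955
  [8→10]: (12.29+7.45)/2 × 2 = 19.74
  Sum = 243.84 µg/mL·hr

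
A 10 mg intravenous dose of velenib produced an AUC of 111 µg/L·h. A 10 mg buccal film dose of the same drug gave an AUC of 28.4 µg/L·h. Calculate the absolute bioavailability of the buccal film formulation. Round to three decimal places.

F = (AUC_ev / D_ev) / (AUC_iv / D_iv)
  = (28.4/10) / (111/10)
  = 2.84 / 11.1 = 0.2559

F = 0.256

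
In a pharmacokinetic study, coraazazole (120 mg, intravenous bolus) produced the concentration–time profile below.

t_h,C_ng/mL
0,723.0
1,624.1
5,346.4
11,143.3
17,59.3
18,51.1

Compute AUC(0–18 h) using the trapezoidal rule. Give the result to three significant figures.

AUC = 4750 ng/mL·h

Trapezoidal AUC_0→18:
  [0→1]: (723.0+624.1)/2 × 1 = 673.55
  [1→5]: (624.1+346.4)/2 × 4 = 1941.0
  [5→11]: (346.4+143.3)/2 × 6 = 1469.1
  [11→17]: (143.3+59.3)/2 × 6 = 607.8
  [17→18]: (59.3+51.1)/2 × 1 = 55.2
  Sum = 4746.65 ng/mL·h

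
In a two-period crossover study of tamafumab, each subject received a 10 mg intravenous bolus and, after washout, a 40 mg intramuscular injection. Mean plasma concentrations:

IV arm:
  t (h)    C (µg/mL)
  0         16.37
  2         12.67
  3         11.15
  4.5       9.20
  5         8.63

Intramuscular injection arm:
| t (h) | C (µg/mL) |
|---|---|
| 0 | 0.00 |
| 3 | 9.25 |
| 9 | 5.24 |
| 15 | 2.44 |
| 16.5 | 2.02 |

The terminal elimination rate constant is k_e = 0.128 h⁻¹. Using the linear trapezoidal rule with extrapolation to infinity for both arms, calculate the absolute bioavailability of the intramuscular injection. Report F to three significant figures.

Trapezoidal AUC_0→5 (IV):
  [0→2]: (16.37+12.67)/2 × 2 = 29.04
  [2→3]: (12.67+11.15)/2 × 1 = 11.91
  [3→4.5]: (11.15+9.20)/2 × 1.5 = 15.2625
  [4.5→5]: (9.20+8.63)/2 × 0.5 = 4.4575
  Sum = 60.67 µg/mL·h
IV tail: 8.63/0.128 = 67.422; AUC_iv,0→∞ = 60.67 + 67.422 = 128.092 µg/mL·h
Trapezoidal AUC_0→16.5 (intramuscular injection):
  [0→3]: (0.00+9.25)/2 × 3 = 13.875
  [3→9]: (9.25+5.24)/2 × 6 = 43.47
  [9→15]: (5.24+2.44)/2 × 6 = 23.04
  [15→16.5]: (2.44+2.02)/2 × 1.5 = 3.345
  Sum = 83.73 µg/mL·h
intramuscular injection tail: 2.02/0.128 = 15.781; AUC_ev,0→∞ = 83.73 + 15.781 = 99.511 µg/mL·h
F = (AUC_ev/D_ev)/(AUC_iv/D_iv) = (99.511/40)/(128.092/10) = 2.487775/12.8092 = 0.1942

F = 0.194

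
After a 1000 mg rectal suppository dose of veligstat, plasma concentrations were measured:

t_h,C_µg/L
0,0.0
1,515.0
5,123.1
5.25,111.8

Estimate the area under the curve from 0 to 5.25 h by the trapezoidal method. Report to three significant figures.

Trapezoidal AUC_0→5.25:
  [0→1]: (0.0+515.0)/2 × 1 = 257.5
  [1→5]: (515.0+123.1)/2 × 4 = 1276.2
  [5→5.25]: (123.1+111.8)/2 × 0.25 = 29.3625
  Sum = 1563.0625 µg/L·h

AUC = 1560 µg/L·h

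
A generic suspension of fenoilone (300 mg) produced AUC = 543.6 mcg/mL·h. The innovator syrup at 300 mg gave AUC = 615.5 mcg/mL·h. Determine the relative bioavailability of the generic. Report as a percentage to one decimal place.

F_rel = 88.3%

F_rel = (AUC_test/D_test) / (AUC_ref/D_ref)
      = (543.6/300) / (615.5/300)
      = 1.812 / 2.05167 = 0.8832 = 88.32%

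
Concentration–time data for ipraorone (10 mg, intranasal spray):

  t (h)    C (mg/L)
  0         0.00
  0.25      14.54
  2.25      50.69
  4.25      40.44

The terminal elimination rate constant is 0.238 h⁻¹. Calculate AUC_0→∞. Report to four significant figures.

Trapezoidal AUC_0→4.25:
  [0→0.25]: (0.00+14.54)/2 × 0.25 = 1.8175
  [0.25→2.25]: (14.54+50.69)/2 × 2 = 65.23
  [2.25→4.25]: (50.69+40.44)/2 × 2 = 91.13
  Sum = 158.1775 mg/L·h
Extrapolated tail: C_last / k_e = 40.44 / 0.238 = 169.916
AUC_0→∞ = 158.1775 + 169.916 = 328.0935 mg/L·h

AUC = 328.1 mg/L·h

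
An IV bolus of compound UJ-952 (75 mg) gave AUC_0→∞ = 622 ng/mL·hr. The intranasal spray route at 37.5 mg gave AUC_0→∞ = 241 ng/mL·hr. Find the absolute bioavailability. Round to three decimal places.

F = 0.775

F = (AUC_ev / D_ev) / (AUC_iv / D_iv)
  = (241/37.5) / (622/75)
  = 6.42667 / 8.29333 = 0.7749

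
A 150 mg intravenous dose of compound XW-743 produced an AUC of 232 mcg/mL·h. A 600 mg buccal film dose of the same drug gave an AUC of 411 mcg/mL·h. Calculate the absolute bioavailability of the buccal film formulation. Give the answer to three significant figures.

F = 0.443

F = (AUC_ev / D_ev) / (AUC_iv / D_iv)
  = (411/600) / (232/150)
  = 0.685 / 1.54667 = 0.4429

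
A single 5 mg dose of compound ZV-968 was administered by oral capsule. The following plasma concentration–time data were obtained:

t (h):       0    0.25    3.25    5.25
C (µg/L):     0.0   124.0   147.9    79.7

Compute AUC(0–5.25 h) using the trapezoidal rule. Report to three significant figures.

Trapezoidal AUC_0→5.25:
  [0→0.25]: (0.0+124.0)/2 × 0.25 = 15.5
  [0.25→3.25]: (124.0+147.9)/2 × 3 = 407.85
  [3.25→5.25]: (147.9+79.7)/2 × 2 = 227.6
  Sum = 650.95 µg/L·h

AUC = 651 µg/L·h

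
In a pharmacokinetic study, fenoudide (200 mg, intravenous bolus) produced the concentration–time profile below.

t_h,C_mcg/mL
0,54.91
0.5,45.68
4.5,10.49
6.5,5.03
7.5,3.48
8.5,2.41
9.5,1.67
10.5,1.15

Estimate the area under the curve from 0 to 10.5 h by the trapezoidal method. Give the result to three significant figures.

AUC = 164 mcg/mL·h

Trapezoidal AUC_0→10.5:
  [0→0.5]: (54.91+45.68)/2 × 0.5 = 25.1475
  [0.5→4.5]: (45.68+10.49)/2 × 4 = 112.34
  [4.5→6.5]: (10.49+5.03)/2 × 2 = 15.52
  [6.5→7.5]: (5.03+3.48)/2 × 1 = 4.255
  [7.5→8.5]: (3.48+2.41)/2 × 1 = 2.945
  [8.5→9.5]: (2.41+1.67)/2 × 1 = 2.04
  [9.5→10.5]: (1.67+1.15)/2 × 1 = 1.41
  Sum = 163.6575 mcg/mL·h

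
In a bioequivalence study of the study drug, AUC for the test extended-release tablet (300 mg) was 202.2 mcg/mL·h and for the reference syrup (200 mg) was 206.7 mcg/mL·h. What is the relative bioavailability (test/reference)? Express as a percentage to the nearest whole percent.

F_rel = (AUC_test/D_test) / (AUC_ref/D_ref)
      = (202.2/300) / (206.7/200)
      = 0.674 / 1.0335 = 0.6522 = 65.22%

F_rel = 65%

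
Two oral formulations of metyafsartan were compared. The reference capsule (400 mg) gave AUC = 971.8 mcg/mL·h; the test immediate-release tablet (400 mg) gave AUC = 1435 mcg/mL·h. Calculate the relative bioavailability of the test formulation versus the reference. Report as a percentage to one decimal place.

F_rel = 147.7%

F_rel = (AUC_test/D_test) / (AUC_ref/D_ref)
      = (1435/400) / (971.8/400)
      = 3.5875 / 2.4295 = 1.4766 = 147.66%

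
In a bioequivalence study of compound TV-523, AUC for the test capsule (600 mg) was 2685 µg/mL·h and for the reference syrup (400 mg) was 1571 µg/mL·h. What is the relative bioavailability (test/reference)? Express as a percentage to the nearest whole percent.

F_rel = 114%

F_rel = (AUC_test/D_test) / (AUC_ref/D_ref)
      = (2685/600) / (1571/400)
      = 4.475 / 3.9275 = 1.1394 = 113.94%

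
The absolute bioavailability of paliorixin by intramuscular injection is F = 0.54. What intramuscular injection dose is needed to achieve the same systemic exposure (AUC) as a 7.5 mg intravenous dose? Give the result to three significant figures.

D_intramuscular = 13.9 mg

For equal systemic exposure: F × D_ev = D_iv
D_ev = D_iv / F = 7.5 / 0.54 = 13.8889 mg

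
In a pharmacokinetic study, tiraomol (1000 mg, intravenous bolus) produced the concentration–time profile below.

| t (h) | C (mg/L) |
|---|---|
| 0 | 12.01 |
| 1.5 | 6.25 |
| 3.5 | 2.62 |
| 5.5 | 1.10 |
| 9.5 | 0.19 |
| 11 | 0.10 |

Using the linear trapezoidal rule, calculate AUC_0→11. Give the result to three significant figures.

Trapezoidal AUC_0→11:
  [0→1.5]: (12.01+6.25)/2 × 1.5 = 13.695
  [1.5→3.5]: (6.25+2.62)/2 × 2 = 8.87
  [3.5→5.5]: (2.62+1.10)/2 × 2 = 3.72
  [5.5→9.5]: (1.10+0.19)/2 × 4 = 2.58
  [9.5→11]: (0.19+0.10)/2 × 1.5 = 0.2175
  Sum = 29.0825 mg/L·h

AUC = 29.1 mg/L·h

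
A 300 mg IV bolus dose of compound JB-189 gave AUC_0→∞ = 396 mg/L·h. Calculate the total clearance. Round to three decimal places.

CL = Dose_iv / AUC_0→∞
   = 300 / 396 = 0.757576 L/h

CL = 0.758 L/h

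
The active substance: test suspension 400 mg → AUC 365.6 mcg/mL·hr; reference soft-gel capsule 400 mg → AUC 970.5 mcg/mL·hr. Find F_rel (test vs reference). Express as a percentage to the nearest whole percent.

F_rel = 38%

F_rel = (AUC_test/D_test) / (AUC_ref/D_ref)
      = (365.6/400) / (970.5/400)
      = 0.914 / 2.42625 = 0.3767 = 37.67%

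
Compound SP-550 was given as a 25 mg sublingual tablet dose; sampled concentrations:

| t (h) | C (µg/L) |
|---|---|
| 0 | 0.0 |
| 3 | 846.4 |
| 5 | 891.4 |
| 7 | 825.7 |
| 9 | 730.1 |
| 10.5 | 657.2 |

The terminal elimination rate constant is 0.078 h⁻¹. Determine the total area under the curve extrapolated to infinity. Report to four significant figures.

Trapezoidal AUC_0→10.5:
  [0→3]: (0.0+846.4)/2 × 3 = 1269.6
  [3→5]: (846.4+891.4)/2 × 2 = 1737.8
  [5→7]: (891.4+825.7)/2 × 2 = 1717.1
  [7→9]: (825.7+730.1)/2 × 2 = 1555.8
  [9→10.5]: (730.1+657.2)/2 × 1.5 = 1040.475
  Sum = 7320.775 µg/L·h
Extrapolated tail: C_last / k_e = 657.2 / 0.078 = 8425.641
AUC_0→∞ = 7320.775 + 8425.641 = 15746.416 µg/L·h

AUC = 15750 µg/L·h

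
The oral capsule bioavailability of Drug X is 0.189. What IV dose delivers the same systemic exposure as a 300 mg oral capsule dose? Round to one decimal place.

D_iv = 56.7 mg

Systemic exposure from an extravascular dose = F × D_ev, so the equivalent IV dose is F × D_ev.
D_iv = F × D_ev = 0.189 × 300 = 56.7 mg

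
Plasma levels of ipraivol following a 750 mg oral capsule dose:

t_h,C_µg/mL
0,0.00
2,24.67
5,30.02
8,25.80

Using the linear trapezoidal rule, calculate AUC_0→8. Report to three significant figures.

Trapezoidal AUC_0→8:
  [0→2]: (0.00+24.67)/2 × 2 = 24.67
  [2→5]: (24.67+30.02)/2 × 3 = 82.035
  [5→8]: (30.02+25.80)/2 × 3 = 83.73
  Sum = 190.435 µg/mL·h

AUC = 190 µg/mL·h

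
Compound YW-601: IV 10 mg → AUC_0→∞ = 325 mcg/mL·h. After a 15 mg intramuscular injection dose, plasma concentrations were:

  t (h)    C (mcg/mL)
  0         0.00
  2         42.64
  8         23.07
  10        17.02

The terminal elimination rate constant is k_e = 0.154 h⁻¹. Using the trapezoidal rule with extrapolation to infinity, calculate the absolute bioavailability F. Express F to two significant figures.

Trapezoidal AUC_0→10 (intramuscular injection):
  [0→2]: (0.00+42.64)/2 × 2 = 42.64
  [2→8]: (42.64+23.07)/2 × 6 = 197.13
  [8→10]: (23.07+17.02)/2 × 2 = 40.09
  Sum = 279.86 mcg/mL·h
Tail: C_last/k_e = 17.02/0.154 = 110.519
AUC_0→∞ (intramuscular injection) = 279.86 + 110.519 = 390.379 mcg/mL·h
F = (AUC_ev/D_ev)/(AUC_iv/D_iv) = (390.379/15)/(325/10) = 26.0253/32.5 = 0.8008

F = 0.80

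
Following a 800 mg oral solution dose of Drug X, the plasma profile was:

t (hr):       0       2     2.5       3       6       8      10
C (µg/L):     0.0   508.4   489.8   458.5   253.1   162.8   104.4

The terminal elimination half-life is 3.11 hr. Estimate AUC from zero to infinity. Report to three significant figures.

Trapezoidal AUC_0→10:
  [0→2]: (0.0+508.4)/2 × 2 = 508.4
  [2→2.5]: (508.4+489.8)/2 × 0.5 = 249.55
  [2.5→3]: (489.8+458.5)/2 × 0.5 = 237.075
  [3→6]: (458.5+253.1)/2 × 3 = 1067.4
  [6→8]: (253.1+162.8)/2 × 2 = 415.9
  [8→10]: (162.8+104.4)/2 × 2 = 267.2
  Sum = 2745.525 µg/L·hr
k_e = ln2 / t½ = 0.693147 / 3.11 = 0.2229 hr^-1
Extrapolated tail: C_last / k_e = 104.4 / 0.2229 = 468.371
AUC_0→∞ = 2745.525 + 468.371 = 3213.896 µg/L·hr

AUC = 3210 µg/L·hr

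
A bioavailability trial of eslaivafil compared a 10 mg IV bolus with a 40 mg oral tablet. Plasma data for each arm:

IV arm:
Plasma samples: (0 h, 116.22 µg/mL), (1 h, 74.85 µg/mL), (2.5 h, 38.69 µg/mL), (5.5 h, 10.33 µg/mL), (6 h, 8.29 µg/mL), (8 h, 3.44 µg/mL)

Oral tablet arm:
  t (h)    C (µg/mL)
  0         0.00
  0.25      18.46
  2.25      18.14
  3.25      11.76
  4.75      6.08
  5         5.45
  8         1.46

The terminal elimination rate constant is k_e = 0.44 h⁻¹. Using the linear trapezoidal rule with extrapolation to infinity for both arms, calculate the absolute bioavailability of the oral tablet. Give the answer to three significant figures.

F = 0.0740

Trapezoidal AUC_0→8 (IV):
  [0→1]: (116.22+74.85)/2 × 1 = 95.535
  [1→2.5]: (74.85+38.69)/2 × 1.5 = 85.155
  [2.5→5.5]: (38.69+10.33)/2 × 3 = 73.53
  [5.5→6]: (10.33+8.29)/2 × 0.5 = 4.655
  [6→8]: (8.29+3.44)/2 × 2 = 11.73
  Sum = 270.605 µg/mL·h
IV tail: 3.44/0.44 = 7.818; AUC_iv,0→∞ = 270.605 + 7.818 = 278.423 µg/mL·h
Trapezoidal AUC_0→8 (oral tablet):
  [0→0.25]: (0.00+18.46)/2 × 0.25 = 2.3075
  [0.25→2.25]: (18.46+18.14)/2 × 2 = 36.6
  [2.25→3.25]: (18.14+11.76)/2 × 1 = 14.95
  [3.25→4.75]: (11.76+6.08)/2 × 1.5 = 13.38
  [4.75→5]: (6.08+5.45)/2 × 0.25 = 1.44125
  [5→8]: (5.45+1.46)/2 × 3 = 10.365
  Sum = 79.04375 µg/mL·h
oral tablet tail: 1.46/0.44 = 3.318; AUC_ev,0→∞ = 79.04375 + 3.318 = 82.36175 µg/mL·h
F = (AUC_ev/D_ev)/(AUC_iv/D_iv) = (82.36175/40)/(278.423/10) = 2.05904/27.8423 = 0.0740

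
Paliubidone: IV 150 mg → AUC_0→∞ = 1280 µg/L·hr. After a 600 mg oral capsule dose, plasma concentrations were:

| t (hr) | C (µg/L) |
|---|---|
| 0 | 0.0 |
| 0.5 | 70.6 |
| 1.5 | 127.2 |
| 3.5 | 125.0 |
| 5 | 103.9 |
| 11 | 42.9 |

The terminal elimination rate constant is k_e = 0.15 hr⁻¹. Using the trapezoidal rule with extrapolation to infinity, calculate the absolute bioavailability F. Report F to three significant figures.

F = 0.247

Trapezoidal AUC_0→11 (oral capsule):
  [0→0.5]: (0.0+70.6)/2 × 0.5 = 17.65
  [0.5→1.5]: (70.6+127.2)/2 × 1 = 98.9
  [1.5→3.5]: (127.2+125.0)/2 × 2 = 252.2
  [3.5→5]: (125.0+103.9)/2 × 1.5 = 171.675
  [5→11]: (103.9+42.9)/2 × 6 = 440.4
  Sum = 980.825 µg/L·hr
Tail: C_last/k_e = 42.9/0.15 = 286.000
AUC_0→∞ (oral capsule) = 980.825 + 286.000 = 1266.825 µg/L·hr
F = (AUC_ev/D_ev)/(AUC_iv/D_iv) = (1266.825/600)/(1280/150) = 2.111375/8.53333 = 0.2474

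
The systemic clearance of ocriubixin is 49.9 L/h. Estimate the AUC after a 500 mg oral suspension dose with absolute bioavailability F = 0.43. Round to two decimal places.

AUC_0→∞ = F × Dose / CL
        = 0.43 × 500 / 49.9 = 4.30862 mg/L·h

AUC = 4.31 mg/L·h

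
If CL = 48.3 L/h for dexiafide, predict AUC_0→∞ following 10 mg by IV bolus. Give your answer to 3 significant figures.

AUC = 0.207 mg/L·h

AUC_0→∞ = Dose_iv / CL
        = 10 / 48.3 = 0.207039 mg/L·h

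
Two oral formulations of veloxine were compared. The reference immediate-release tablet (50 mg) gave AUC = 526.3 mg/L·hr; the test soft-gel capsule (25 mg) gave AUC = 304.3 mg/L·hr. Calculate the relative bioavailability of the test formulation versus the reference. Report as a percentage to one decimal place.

F_rel = 115.6%

F_rel = (AUC_test/D_test) / (AUC_ref/D_ref)
      = (304.3/25) / (526.3/50)
      = 12.172 / 10.526 = 1.1564 = 115.64%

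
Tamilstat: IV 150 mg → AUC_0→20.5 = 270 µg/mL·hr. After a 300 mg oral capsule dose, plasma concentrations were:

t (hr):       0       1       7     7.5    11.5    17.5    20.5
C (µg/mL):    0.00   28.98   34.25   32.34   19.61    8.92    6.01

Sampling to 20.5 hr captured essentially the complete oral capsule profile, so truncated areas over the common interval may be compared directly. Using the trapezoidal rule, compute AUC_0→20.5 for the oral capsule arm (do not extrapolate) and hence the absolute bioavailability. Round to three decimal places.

F = 0.801

Trapezoidal AUC_0→20.5 (oral capsule):
  [0→1]: (0.00+28.98)/2 × 1 = 14.49
  [1→7]: (28.98+34.25)/2 × 6 = 189.69
  [7→7.5]: (34.25+32.34)/2 × 0.5 = 16.6475
  [7.5→11.5]: (32.34+19.61)/2 × 4 = 103.9
  [11.5→17.5]: (19.61+8.92)/2 × 6 = 85.59
  [17.5→20.5]: (8.92+6.01)/2 × 3 = 22.395
  Sum = 432.7125 µg/mL·hr
F = (AUC_ev/D_ev)/(AUC_iv/D_iv) = (432.7125/300)/(270/150) = 1.442375/1.8 = 0.8013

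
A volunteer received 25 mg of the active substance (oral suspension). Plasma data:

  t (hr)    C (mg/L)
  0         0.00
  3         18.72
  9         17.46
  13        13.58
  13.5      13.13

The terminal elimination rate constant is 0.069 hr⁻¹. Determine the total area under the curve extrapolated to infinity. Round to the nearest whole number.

AUC = 396 mg/L·hr

Trapezoidal AUC_0→13.5:
  [0→3]: (0.00+18.72)/2 × 3 = 28.08
  [3→9]: (18.72+17.46)/2 × 6 = 108.54
  [9→13]: (17.46+13.58)/2 × 4 = 62.08
  [13→13.5]: (13.58+13.13)/2 × 0.5 = 6.6775
  Sum = 205.3775 mg/L·hr
Extrapolated tail: C_last / k_e = 13.13 / 0.069 = 190.290
AUC_0→∞ = 205.3775 + 190.290 = 395.6675 mg/L·hr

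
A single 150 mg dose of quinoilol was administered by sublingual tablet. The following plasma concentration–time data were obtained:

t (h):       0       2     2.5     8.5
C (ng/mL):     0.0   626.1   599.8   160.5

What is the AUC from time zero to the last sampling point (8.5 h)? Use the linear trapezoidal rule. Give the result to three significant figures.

Trapezoidal AUC_0→8.5:
  [0→2]: (0.0+626.1)/2 × 2 = 626.1
  [2→2.5]: (626.1+599.8)/2 × 0.5 = 306.475
  [2.5→8.5]: (599.8+160.5)/2 × 6 = 2280.9
  Sum = 3213.475 ng/mL·h

AUC = 3210 ng/mL·h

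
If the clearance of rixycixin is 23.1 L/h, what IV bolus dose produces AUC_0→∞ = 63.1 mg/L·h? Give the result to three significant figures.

Dose_iv = CL × AUC_0→∞
     = 23.1 × 63.1 = 1457.61 mg

Dose = 1460 mg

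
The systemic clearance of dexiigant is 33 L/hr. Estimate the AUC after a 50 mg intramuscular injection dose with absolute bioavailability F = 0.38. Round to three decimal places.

AUC = 0.576 mg/L·hr

AUC_0→∞ = F × Dose / CL
        = 0.38 × 50 / 33 = 0.575758 mg/L·hr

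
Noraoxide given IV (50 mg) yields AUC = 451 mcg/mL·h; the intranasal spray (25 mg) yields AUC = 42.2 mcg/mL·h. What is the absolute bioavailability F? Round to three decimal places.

F = 0.187

F = (AUC_ev / D_ev) / (AUC_iv / D_iv)
  = (42.2/25) / (451/50)
  = 1.688 / 9.02 = 0.1871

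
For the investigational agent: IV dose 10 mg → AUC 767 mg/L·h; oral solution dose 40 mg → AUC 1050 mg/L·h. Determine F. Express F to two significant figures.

F = (AUC_ev / D_ev) / (AUC_iv / D_iv)
  = (1050/40) / (767/10)
  = 26.25 / 76.7 = 0.3422

F = 0.34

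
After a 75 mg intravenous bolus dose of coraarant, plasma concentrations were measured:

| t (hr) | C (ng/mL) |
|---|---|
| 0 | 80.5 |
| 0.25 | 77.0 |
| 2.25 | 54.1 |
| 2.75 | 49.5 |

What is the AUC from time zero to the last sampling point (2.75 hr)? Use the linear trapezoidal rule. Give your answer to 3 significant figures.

AUC = 177 ng/mL·hr

Trapezoidal AUC_0→2.75:
  [0→0.25]: (80.5+77.0)/2 × 0.25 = 19.6875
  [0.25→2.25]: (77.0+54.1)/2 × 2 = 131.1
  [2.25→2.75]: (54.1+49.5)/2 × 0.5 = 25.9
  Sum = 176.6875 ng/mL·hr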